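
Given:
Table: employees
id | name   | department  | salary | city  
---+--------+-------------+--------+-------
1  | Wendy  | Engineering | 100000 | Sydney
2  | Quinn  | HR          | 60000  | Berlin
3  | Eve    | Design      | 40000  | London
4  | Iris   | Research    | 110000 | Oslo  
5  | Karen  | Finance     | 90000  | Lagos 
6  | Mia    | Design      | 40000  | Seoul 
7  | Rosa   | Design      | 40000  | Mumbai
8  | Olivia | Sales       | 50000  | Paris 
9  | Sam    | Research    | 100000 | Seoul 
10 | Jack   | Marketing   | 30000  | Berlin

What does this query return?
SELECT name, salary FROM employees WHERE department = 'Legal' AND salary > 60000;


Filtering: department = 'Legal' AND salary > 60000
Matching: 0 rows

Empty result set (0 rows)


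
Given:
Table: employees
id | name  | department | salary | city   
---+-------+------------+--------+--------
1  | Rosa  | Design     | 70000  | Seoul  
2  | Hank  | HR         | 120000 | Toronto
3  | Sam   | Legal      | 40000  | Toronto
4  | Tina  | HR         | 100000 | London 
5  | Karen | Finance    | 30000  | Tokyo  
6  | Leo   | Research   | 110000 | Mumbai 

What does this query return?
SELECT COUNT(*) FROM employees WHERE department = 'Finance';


Counting rows where department = 'Finance'
  Karen -> MATCH


1


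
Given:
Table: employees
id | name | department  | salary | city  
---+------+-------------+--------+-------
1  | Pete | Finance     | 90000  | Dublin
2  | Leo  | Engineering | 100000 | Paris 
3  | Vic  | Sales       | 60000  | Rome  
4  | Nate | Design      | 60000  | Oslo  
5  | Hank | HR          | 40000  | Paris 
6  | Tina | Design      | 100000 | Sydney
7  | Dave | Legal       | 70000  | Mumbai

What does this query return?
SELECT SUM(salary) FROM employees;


SUM(salary) = 90000 + 100000 + 60000 + 60000 + 40000 + 100000 + 70000 = 520000

520000


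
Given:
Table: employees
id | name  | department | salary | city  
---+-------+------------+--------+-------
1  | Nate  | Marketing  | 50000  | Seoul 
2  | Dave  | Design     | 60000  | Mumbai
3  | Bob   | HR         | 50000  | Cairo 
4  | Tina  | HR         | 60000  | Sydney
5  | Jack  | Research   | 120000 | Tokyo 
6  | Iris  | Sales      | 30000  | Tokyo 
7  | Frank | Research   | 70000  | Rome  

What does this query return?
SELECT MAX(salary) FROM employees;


Salaries: 50000, 60000, 50000, 60000, 120000, 30000, 70000
MAX = 120000

120000


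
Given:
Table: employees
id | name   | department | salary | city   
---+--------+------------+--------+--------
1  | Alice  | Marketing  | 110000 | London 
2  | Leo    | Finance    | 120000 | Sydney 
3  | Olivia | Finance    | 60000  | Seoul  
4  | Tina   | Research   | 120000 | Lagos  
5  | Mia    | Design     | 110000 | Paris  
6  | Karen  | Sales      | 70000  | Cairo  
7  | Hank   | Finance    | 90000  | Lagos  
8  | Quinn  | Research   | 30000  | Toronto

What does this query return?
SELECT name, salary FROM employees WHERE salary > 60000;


Filtering: salary > 60000
Matching: 6 rows

6 rows:
Alice, 110000
Leo, 120000
Tina, 120000
Mia, 110000
Karen, 70000
Hank, 90000


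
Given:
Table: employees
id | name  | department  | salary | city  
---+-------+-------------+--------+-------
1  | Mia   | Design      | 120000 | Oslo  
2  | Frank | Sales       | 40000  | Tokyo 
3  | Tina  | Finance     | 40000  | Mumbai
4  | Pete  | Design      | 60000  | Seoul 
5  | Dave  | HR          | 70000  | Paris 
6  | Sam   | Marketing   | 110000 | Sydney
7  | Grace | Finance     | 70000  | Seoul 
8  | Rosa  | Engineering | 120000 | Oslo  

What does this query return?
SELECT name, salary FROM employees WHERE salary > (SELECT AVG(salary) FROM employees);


Subquery: AVG(salary) = 78750.0
Filtering: salary > 78750.0
  Mia (120000) -> MATCH
  Sam (110000) -> MATCH
  Rosa (120000) -> MATCH


3 rows:
Mia, 120000
Sam, 110000
Rosa, 120000


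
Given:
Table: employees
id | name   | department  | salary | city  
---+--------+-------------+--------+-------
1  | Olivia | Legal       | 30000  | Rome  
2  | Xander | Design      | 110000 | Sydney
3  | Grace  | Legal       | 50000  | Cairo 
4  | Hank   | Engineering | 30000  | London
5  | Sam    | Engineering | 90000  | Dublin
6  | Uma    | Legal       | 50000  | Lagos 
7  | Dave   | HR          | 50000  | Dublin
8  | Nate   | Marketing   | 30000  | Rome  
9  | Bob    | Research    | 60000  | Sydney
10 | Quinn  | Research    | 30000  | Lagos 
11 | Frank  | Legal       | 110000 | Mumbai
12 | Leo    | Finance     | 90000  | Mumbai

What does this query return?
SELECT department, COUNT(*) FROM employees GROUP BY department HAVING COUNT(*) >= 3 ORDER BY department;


Groups with count >= 3:
  Legal: 4 -> PASS
  Design: 1 -> filtered out
  Engineering: 2 -> filtered out
  Finance: 1 -> filtered out
  HR: 1 -> filtered out
  Marketing: 1 -> filtered out
  Research: 2 -> filtered out


1 groups:
Legal, 4


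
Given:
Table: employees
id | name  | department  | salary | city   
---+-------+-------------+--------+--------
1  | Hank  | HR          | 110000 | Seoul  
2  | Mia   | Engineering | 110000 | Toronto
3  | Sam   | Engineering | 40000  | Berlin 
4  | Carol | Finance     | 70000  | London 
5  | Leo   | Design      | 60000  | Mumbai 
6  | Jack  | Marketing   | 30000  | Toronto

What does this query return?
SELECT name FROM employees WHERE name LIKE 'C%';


LIKE 'C%' matches names starting with 'C'
Matching: 1

1 rows:
Carol


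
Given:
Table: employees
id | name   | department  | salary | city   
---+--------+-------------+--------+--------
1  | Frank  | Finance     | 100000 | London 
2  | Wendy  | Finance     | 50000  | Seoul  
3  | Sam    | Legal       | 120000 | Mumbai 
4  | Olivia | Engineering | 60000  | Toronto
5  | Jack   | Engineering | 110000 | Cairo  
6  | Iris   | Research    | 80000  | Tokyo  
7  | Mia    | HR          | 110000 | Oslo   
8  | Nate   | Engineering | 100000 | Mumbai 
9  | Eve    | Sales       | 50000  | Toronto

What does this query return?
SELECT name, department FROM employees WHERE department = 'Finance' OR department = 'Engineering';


Filtering: department = 'Finance' OR 'Engineering'
Matching: 5 rows

5 rows:
Frank, Finance
Wendy, Finance
Olivia, Engineering
Jack, Engineering
Nate, Engineering


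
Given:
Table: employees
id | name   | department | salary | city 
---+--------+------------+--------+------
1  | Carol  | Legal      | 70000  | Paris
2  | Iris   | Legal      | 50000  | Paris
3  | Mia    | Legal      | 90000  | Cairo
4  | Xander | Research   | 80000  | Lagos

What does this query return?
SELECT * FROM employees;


SELECT * returns all 4 rows with all columns

4 rows:
1, Carol, Legal, 70000, Paris
2, Iris, Legal, 50000, Paris
3, Mia, Legal, 90000, Cairo
4, Xander, Research, 80000, Lagos


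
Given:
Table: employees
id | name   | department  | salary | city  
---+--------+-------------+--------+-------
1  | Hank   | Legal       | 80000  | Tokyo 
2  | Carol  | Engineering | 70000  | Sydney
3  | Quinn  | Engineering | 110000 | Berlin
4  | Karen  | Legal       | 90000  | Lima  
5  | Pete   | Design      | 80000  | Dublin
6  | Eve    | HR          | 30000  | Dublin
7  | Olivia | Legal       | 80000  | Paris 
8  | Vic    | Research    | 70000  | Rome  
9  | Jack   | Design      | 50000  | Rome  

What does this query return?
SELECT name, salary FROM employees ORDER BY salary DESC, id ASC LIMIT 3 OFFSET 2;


Sort by salary DESC (id ASC tiebreak), then skip 2 and take 3
Rows 3 through 5

3 rows:
Hank, 80000
Pete, 80000
Olivia, 80000


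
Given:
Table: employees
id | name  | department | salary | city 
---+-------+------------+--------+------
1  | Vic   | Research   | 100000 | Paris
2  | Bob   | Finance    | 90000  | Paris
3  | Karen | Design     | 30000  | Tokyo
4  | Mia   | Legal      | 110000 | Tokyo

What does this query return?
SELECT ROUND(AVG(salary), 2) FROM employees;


SUM(salary) = 330000
COUNT = 4
ROUND(AVG, 2) = ROUND(330000 / 4, 2) = 82500.0

82500.0


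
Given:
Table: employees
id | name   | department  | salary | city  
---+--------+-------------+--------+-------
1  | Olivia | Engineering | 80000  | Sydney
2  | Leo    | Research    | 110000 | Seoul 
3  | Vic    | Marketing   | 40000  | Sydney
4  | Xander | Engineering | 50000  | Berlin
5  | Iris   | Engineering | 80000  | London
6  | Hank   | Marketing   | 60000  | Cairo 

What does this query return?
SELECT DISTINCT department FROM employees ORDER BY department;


All 'department' values (row order): Engineering, Research, Marketing, Engineering, Engineering, Marketing
Removing duplicates leaves 3 unique value(s).

3 values:
Engineering
Marketing
Research


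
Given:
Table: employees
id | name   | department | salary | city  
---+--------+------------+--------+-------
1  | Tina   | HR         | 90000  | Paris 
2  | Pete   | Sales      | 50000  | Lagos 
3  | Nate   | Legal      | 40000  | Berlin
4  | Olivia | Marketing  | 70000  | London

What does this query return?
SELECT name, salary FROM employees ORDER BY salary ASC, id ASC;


Sorting by salary ASC, then id ASC for ties

4 rows:
Nate, 40000
Pete, 50000
Olivia, 70000
Tina, 90000


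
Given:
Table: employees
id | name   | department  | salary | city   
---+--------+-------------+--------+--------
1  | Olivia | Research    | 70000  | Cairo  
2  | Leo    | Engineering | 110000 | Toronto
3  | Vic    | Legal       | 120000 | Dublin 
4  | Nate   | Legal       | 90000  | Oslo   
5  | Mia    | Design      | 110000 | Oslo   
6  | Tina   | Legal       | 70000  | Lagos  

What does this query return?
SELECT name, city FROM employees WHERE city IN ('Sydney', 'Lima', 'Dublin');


Filtering: city IN ('Sydney', 'Lima', 'Dublin')
Matching: 1 rows

1 rows:
Vic, Dublin


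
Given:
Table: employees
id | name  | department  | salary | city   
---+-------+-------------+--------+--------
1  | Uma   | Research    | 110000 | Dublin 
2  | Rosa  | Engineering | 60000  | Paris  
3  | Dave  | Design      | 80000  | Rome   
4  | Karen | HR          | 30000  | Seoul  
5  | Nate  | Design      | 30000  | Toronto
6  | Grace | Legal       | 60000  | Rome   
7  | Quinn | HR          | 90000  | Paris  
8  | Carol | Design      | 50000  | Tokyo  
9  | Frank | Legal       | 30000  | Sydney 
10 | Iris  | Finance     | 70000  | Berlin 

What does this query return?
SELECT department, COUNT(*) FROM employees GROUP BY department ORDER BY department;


Assigning each row to its department group:
  Uma -> Research
  Rosa -> Engineering
  Dave -> Design
  Karen -> HR
  Nate -> Design
  Grace -> Legal
  Quinn -> HR
  Carol -> Design
  Frank -> Legal
  Iris -> Finance


6 groups:
Design, 3
Engineering, 1
Finance, 1
HR, 2
Legal, 2
Research, 1


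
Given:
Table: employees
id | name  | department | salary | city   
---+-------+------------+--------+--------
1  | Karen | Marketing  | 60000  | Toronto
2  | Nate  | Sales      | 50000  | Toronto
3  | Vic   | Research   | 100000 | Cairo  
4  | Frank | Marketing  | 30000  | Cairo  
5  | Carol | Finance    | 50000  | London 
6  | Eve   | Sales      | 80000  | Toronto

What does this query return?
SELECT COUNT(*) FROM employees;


COUNT(*) counts all rows

6


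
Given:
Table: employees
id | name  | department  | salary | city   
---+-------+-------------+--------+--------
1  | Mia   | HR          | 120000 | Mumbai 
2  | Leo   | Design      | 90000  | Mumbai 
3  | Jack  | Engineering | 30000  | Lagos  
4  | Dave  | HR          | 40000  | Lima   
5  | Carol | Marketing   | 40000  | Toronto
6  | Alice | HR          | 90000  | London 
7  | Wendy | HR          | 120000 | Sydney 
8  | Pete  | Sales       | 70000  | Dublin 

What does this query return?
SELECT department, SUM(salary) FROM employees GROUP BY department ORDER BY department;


Summing salary within each department:
  Design: 90000 = 90000
  Engineering: 30000 = 30000
  HR: 120000 + 40000 + 90000 + 120000 = 370000
  Marketing: 40000 = 40000
  Sales: 70000 = 70000


5 groups:
Design, 90000
Engineering, 30000
HR, 370000
Marketing, 40000
Sales, 70000


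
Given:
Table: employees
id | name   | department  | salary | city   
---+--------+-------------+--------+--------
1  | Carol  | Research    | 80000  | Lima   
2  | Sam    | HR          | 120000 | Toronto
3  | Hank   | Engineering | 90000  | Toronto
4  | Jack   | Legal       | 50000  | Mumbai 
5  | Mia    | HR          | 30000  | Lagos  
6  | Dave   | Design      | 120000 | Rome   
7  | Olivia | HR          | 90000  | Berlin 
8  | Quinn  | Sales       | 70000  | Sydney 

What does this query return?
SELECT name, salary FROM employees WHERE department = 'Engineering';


Filtering: department = 'Engineering'
Matching rows: 1

1 rows:
Hank, 90000


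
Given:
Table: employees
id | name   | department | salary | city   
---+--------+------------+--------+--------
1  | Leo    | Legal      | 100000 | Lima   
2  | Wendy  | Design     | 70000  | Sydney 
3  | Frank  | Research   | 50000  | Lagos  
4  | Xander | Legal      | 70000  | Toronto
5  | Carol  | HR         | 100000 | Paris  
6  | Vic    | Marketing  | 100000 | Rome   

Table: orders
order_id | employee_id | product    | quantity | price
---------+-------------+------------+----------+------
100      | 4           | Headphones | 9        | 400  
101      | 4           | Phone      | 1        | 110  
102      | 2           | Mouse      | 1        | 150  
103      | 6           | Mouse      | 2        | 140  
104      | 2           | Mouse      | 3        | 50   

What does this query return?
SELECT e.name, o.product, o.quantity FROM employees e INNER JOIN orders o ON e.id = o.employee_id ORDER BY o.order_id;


Joining employees.id = orders.employee_id:
  employee Xander (id=4) -> order Headphones
  employee Xander (id=4) -> order Phone
  employee Wendy (id=2) -> order Mouse
  employee Vic (id=6) -> order Mouse
  employee Wendy (id=2) -> order Mouse


5 rows:
Xander, Headphones, 9
Xander, Phone, 1
Wendy, Mouse, 1
Vic, Mouse, 2
Wendy, Mouse, 3


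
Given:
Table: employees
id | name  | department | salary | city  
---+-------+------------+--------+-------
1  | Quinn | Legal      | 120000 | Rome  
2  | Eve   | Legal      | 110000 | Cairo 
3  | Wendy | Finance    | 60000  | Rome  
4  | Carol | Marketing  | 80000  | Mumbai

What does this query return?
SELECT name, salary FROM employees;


Projecting columns: name, salary

4 rows:
Quinn, 120000
Eve, 110000
Wendy, 60000
Carol, 80000


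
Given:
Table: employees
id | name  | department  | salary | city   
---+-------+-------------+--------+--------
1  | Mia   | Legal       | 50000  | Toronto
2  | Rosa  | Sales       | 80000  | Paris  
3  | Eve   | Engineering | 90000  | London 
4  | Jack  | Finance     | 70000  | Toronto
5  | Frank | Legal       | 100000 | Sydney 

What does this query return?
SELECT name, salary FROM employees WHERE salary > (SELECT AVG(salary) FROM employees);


Subquery: AVG(salary) = 78000.0
Filtering: salary > 78000.0
  Rosa (80000) -> MATCH
  Eve (90000) -> MATCH
  Frank (100000) -> MATCH


3 rows:
Rosa, 80000
Eve, 90000
Frank, 100000


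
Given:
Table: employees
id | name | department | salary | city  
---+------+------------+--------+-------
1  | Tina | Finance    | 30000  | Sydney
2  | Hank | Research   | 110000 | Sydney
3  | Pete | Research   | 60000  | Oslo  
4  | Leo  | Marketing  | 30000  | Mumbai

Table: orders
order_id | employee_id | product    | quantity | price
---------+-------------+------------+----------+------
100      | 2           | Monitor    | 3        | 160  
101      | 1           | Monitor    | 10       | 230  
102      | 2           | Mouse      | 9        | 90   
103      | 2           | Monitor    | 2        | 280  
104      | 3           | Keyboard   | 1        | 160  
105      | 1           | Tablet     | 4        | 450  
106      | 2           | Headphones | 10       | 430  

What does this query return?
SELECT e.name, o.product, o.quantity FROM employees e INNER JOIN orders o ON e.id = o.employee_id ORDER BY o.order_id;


Joining employees.id = orders.employee_id:
  employee Hank (id=2) -> order Monitor
  employee Tina (id=1) -> order Monitor
  employee Hank (id=2) -> order Mouse
  employee Hank (id=2) -> order Monitor
  employee Pete (id=3) -> order Keyboard
  employee Tina (id=1) -> order Tablet
  employee Hank (id=2) -> order Headphones


7 rows:
Hank, Monitor, 3
Tina, Monitor, 10
Hank, Mouse, 9
Hank, Monitor, 2
Pete, Keyboard, 1
Tina, Tablet, 4
Hank, Headphones, 10


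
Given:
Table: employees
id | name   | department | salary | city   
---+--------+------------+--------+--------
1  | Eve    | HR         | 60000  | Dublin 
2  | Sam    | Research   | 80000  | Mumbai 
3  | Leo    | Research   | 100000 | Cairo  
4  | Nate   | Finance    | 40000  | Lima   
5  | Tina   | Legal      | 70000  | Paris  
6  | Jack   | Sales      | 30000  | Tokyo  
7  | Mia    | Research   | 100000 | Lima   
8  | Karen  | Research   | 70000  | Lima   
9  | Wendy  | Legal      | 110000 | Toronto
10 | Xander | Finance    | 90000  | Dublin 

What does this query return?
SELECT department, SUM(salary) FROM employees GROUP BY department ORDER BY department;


Summing salary within each department:
  Finance: 40000 + 90000 = 130000
  HR: 60000 = 60000
  Legal: 70000 + 110000 = 180000
  Research: 80000 + 100000 + 100000 + 70000 = 350000
  Sales: 30000 = 30000


5 groups:
Finance, 130000
HR, 60000
Legal, 180000
Research, 350000
Sales, 30000


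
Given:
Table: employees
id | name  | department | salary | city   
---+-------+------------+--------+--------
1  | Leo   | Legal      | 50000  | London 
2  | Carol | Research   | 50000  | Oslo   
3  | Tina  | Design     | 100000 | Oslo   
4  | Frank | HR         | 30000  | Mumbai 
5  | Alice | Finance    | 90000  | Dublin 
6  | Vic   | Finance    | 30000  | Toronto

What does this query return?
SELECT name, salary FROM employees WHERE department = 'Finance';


Filtering: department = 'Finance'
Matching rows: 2

2 rows:
Alice, 90000
Vic, 30000


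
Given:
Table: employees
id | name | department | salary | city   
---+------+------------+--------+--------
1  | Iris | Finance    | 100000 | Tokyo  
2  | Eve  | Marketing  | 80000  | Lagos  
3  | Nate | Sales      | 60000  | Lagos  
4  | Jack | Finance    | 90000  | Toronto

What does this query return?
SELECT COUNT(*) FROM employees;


COUNT(*) counts all rows

4


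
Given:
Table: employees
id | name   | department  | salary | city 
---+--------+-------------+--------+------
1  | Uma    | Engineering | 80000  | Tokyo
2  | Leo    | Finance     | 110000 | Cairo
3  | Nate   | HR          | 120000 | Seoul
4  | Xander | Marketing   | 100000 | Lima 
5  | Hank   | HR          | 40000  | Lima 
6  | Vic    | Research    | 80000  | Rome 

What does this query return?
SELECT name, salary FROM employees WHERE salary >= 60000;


Filtering: salary >= 60000
Matching: 5 rows

5 rows:
Uma, 80000
Leo, 110000
Nate, 120000
Xander, 100000
Vic, 80000


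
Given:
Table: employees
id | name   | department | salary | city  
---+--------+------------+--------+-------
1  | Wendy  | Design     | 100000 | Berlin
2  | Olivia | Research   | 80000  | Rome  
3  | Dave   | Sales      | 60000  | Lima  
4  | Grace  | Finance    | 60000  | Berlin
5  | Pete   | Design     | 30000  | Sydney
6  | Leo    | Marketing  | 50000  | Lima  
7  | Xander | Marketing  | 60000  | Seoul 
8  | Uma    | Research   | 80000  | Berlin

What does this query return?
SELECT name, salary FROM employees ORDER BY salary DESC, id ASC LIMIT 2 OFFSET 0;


Sort by salary DESC (id ASC tiebreak), then skip 0 and take 2
Rows 1 through 2

2 rows:
Wendy, 100000
Olivia, 80000


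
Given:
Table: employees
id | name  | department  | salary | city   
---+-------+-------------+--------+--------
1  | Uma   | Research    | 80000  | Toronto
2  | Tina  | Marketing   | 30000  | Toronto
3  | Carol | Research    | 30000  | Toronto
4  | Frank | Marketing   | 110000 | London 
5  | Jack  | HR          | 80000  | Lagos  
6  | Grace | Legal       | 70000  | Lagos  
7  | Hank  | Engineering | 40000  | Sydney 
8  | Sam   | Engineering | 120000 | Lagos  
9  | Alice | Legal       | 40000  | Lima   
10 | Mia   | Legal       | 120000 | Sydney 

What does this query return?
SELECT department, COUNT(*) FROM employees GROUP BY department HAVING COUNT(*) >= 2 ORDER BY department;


Groups with count >= 2:
  Engineering: 2 -> PASS
  Legal: 3 -> PASS
  Marketing: 2 -> PASS
  Research: 2 -> PASS
  HR: 1 -> filtered out


4 groups:
Engineering, 2
Legal, 3
Marketing, 2
Research, 2


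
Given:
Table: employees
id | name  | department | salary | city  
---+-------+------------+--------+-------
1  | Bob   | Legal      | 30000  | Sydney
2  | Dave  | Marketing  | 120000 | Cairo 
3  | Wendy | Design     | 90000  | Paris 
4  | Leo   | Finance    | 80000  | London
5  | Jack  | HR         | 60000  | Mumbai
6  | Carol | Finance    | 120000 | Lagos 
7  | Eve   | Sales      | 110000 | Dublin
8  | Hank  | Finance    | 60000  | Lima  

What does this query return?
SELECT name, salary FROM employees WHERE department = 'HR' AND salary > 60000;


Filtering: department = 'HR' AND salary > 60000
Matching: 0 rows

Empty result set (0 rows)


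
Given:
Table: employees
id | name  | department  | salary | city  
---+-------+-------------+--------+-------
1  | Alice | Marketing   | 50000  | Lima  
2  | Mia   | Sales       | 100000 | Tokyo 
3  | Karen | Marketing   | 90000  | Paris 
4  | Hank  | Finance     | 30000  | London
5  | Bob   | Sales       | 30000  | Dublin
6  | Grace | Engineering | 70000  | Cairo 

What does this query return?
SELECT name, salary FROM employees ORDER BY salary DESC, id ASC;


Sorting by salary DESC, then id ASC for ties

6 rows:
Mia, 100000
Karen, 90000
Grace, 70000
Alice, 50000
Hank, 30000
Bob, 30000


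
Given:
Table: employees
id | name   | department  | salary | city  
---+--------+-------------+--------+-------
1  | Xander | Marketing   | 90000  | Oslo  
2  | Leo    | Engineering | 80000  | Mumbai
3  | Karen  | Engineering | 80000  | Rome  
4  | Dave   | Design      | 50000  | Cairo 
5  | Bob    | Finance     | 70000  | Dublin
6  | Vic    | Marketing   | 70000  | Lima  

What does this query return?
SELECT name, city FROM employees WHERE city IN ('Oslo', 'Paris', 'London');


Filtering: city IN ('Oslo', 'Paris', 'London')
Matching: 1 rows

1 rows:
Xander, Oslo


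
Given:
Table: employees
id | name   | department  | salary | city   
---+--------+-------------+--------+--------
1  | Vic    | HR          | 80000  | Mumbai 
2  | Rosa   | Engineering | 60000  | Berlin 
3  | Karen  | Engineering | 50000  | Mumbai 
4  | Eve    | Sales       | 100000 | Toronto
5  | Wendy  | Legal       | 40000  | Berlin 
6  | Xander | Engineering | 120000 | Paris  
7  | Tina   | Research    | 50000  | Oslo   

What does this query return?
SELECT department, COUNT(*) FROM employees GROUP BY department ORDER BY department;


Assigning each row to its department group:
  Vic -> HR
  Rosa -> Engineering
  Karen -> Engineering
  Eve -> Sales
  Wendy -> Legal
  Xander -> Engineering
  Tina -> Research


5 groups:
Engineering, 3
HR, 1
Legal, 1
Research, 1
Sales, 1


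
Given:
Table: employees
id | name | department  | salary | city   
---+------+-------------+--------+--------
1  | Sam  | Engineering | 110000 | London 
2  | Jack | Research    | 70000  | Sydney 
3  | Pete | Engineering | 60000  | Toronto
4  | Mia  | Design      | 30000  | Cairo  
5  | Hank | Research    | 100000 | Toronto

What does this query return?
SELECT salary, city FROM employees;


Projecting columns: salary, city

5 rows:
110000, London
70000, Sydney
60000, Toronto
30000, Cairo
100000, Toronto


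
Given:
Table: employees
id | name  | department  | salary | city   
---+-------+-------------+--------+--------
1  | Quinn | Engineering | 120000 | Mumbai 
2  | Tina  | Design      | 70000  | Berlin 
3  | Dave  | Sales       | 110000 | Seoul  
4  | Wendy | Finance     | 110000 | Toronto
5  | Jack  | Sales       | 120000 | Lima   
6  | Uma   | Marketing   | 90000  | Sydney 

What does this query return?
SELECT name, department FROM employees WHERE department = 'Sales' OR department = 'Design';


Filtering: department = 'Sales' OR 'Design'
Matching: 3 rows

3 rows:
Tina, Design
Dave, Sales
Jack, Sales


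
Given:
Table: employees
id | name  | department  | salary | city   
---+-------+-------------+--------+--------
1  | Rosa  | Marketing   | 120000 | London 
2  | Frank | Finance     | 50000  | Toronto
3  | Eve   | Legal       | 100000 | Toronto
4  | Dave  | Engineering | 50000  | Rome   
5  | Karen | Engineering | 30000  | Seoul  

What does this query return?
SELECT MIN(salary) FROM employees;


Salaries: 120000, 50000, 100000, 50000, 30000
MIN = 30000

30000


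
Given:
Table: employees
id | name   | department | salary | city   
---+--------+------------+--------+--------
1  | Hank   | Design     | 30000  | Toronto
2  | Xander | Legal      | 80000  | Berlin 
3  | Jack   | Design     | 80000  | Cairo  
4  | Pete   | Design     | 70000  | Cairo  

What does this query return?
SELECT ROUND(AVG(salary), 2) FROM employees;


SUM(salary) = 260000
COUNT = 4
ROUND(AVG, 2) = ROUND(260000 / 4, 2) = 65000.0

65000.0


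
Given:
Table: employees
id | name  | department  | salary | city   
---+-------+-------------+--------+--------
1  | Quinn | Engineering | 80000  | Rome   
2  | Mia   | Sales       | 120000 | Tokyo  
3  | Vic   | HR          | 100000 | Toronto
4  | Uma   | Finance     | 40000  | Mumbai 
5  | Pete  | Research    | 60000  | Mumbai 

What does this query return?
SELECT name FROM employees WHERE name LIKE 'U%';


LIKE 'U%' matches names starting with 'U'
Matching: 1

1 rows:
Uma


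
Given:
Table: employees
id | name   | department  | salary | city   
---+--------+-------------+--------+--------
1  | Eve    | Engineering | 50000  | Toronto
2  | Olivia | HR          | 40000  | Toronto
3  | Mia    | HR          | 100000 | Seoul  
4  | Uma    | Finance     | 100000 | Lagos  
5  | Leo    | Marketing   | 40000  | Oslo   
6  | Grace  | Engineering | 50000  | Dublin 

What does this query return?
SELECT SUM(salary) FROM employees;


SUM(salary) = 50000 + 40000 + 100000 + 100000 + 40000 + 50000 = 380000

380000


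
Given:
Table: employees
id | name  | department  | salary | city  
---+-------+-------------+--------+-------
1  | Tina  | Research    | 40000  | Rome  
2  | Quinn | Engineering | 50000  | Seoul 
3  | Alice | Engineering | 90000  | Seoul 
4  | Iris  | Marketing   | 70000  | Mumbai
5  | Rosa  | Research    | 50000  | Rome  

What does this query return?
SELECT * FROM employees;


SELECT * returns all 5 rows with all columns

5 rows:
1, Tina, Research, 40000, Rome
2, Quinn, Engineering, 50000, Seoul
3, Alice, Engineering, 90000, Seoul
4, Iris, Marketing, 70000, Mumbai
5, Rosa, Research, 50000, Rome


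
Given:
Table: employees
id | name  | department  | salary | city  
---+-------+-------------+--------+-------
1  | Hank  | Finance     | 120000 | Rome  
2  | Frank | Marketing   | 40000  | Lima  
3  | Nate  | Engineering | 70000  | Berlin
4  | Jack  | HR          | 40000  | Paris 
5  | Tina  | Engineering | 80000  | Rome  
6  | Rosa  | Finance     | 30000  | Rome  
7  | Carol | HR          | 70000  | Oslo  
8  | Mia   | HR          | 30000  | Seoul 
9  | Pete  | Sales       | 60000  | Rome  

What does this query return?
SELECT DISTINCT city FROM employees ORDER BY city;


All 'city' values (row order): Rome, Lima, Berlin, Paris, Rome, Rome, Oslo, Seoul, Rome
Removing duplicates leaves 6 unique value(s).

6 values:
Berlin
Lima
Oslo
Paris
Rome
Seoul


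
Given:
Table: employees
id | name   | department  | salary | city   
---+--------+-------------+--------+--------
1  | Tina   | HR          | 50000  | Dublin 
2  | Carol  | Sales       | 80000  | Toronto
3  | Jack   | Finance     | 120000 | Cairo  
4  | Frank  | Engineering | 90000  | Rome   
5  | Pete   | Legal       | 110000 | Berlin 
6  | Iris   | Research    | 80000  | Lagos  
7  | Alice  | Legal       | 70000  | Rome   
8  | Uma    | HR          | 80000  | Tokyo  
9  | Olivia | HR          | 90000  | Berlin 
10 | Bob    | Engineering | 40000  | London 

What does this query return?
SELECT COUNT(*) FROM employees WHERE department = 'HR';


Counting rows where department = 'HR'
  Tina -> MATCH
  Uma -> MATCH
  Olivia -> MATCH


3


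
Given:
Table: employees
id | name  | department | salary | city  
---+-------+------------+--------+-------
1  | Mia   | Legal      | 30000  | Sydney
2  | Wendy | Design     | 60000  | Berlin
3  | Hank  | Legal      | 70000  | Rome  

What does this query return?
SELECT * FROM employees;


SELECT * returns all 3 rows with all columns

3 rows:
1, Mia, Legal, 30000, Sydney
2, Wendy, Design, 60000, Berlin
3, Hank, Legal, 70000, Rome


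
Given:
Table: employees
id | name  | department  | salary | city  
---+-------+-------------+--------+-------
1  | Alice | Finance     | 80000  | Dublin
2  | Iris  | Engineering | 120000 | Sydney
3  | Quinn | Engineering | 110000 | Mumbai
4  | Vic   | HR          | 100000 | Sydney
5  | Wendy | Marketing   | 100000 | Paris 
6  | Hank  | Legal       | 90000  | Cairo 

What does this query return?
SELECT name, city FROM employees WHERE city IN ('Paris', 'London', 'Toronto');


Filtering: city IN ('Paris', 'London', 'Toronto')
Matching: 1 rows

1 rows:
Wendy, Paris


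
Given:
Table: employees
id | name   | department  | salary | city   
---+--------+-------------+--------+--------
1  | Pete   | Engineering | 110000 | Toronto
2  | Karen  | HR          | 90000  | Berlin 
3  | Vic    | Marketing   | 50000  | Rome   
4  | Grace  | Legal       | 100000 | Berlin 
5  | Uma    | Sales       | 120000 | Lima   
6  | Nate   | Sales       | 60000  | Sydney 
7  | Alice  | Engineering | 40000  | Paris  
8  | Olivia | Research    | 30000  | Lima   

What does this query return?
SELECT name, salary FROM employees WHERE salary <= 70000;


Filtering: salary <= 70000
Matching: 4 rows

4 rows:
Vic, 50000
Nate, 60000
Alice, 40000
Olivia, 30000


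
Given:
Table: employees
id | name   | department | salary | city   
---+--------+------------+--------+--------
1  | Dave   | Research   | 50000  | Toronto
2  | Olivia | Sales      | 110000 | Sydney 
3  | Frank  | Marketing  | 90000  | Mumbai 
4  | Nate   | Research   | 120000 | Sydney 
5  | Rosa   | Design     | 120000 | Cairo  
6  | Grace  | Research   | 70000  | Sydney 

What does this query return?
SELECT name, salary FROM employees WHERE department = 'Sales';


Filtering: department = 'Sales'
Matching rows: 1

1 rows:
Olivia, 110000


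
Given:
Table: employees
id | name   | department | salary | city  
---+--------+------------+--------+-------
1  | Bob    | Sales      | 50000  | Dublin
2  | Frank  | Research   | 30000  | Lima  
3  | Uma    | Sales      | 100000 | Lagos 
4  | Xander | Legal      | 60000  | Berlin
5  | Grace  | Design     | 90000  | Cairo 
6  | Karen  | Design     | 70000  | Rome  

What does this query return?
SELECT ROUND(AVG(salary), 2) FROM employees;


SUM(salary) = 400000
COUNT = 6
ROUND(AVG, 2) = ROUND(400000 / 6, 2) = 66666.67

66666.67


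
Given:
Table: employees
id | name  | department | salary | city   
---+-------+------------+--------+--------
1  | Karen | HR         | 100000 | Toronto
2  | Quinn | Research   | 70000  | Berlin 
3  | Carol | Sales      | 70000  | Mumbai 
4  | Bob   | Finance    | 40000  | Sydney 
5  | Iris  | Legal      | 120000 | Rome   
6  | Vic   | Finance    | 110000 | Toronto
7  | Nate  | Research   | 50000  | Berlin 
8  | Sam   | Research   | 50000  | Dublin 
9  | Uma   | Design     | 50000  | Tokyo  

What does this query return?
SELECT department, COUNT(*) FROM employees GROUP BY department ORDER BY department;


Assigning each row to its department group:
  Karen -> HR
  Quinn -> Research
  Carol -> Sales
  Bob -> Finance
  Iris -> Legal
  Vic -> Finance
  Nate -> Research
  Sam -> Research
  Uma -> Design


6 groups:
Design, 1
Finance, 2
HR, 1
Legal, 1
Research, 3
Sales, 1


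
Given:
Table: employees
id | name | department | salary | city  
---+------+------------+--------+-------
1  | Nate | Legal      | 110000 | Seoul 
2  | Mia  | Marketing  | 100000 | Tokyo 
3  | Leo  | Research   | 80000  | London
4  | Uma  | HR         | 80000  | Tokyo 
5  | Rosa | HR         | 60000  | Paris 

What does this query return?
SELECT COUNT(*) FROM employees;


COUNT(*) counts all rows

5


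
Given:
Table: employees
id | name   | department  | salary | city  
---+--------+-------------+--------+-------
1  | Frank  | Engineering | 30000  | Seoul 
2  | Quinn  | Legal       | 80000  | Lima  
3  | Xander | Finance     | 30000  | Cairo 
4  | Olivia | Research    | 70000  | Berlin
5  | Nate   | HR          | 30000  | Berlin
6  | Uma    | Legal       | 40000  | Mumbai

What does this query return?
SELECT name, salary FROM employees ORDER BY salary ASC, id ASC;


Sorting by salary ASC, then id ASC for ties

6 rows:
Frank, 30000
Xander, 30000
Nate, 30000
Uma, 40000
Olivia, 70000
Quinn, 80000


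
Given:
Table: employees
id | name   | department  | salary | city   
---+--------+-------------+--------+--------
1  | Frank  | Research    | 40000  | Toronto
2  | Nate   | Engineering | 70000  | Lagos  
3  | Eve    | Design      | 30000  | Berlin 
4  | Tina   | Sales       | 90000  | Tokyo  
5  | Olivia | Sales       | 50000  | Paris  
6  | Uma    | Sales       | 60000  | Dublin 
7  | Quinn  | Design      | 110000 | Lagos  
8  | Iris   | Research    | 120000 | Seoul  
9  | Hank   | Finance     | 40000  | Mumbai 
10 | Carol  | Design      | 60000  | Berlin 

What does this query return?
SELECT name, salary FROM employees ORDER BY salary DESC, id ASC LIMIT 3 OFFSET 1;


Sort by salary DESC (id ASC tiebreak), then skip 1 and take 3
Rows 2 through 4

3 rows:
Quinn, 110000
Tina, 90000
Nate, 70000


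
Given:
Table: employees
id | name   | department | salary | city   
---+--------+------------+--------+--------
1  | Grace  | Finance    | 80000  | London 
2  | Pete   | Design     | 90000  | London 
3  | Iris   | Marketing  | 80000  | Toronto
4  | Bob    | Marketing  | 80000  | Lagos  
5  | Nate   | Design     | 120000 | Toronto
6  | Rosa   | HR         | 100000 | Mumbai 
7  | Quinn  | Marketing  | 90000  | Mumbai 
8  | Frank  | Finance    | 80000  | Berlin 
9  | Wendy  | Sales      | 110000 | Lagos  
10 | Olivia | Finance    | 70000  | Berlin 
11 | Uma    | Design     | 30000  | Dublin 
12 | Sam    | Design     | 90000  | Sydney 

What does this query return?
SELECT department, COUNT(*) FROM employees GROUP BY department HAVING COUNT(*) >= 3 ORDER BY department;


Groups with count >= 3:
  Design: 4 -> PASS
  Finance: 3 -> PASS
  Marketing: 3 -> PASS
  HR: 1 -> filtered out
  Sales: 1 -> filtered out


3 groups:
Design, 4
Finance, 3
Marketing, 3


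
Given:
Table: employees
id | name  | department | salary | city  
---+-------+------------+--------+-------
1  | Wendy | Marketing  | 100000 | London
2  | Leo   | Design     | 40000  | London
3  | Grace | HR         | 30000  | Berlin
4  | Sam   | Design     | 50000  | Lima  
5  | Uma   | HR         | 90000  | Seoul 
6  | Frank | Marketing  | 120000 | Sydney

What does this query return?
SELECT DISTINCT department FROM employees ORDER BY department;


All 'department' values (row order): Marketing, Design, HR, Design, HR, Marketing
Removing duplicates leaves 3 unique value(s).

3 values:
Design
HR
Marketing


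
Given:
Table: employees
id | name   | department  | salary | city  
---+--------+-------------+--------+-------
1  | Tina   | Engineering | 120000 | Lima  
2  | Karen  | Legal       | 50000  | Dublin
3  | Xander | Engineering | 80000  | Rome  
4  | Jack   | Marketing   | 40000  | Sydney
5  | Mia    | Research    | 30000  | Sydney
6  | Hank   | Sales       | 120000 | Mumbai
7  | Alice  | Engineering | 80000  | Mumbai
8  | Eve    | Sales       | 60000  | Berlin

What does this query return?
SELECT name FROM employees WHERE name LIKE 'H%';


LIKE 'H%' matches names starting with 'H'
Matching: 1

1 rows:
Hank


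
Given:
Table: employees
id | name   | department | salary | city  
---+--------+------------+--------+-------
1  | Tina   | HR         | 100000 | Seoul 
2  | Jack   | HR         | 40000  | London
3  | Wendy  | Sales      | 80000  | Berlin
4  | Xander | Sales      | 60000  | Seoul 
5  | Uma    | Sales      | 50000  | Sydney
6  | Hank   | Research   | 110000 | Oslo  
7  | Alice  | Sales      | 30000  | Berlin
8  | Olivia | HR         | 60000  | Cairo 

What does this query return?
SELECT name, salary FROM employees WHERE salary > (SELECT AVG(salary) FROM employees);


Subquery: AVG(salary) = 66250.0
Filtering: salary > 66250.0
  Tina (100000) -> MATCH
  Wendy (80000) -> MATCH
  Hank (110000) -> MATCH


3 rows:
Tina, 100000
Wendy, 80000
Hank, 110000


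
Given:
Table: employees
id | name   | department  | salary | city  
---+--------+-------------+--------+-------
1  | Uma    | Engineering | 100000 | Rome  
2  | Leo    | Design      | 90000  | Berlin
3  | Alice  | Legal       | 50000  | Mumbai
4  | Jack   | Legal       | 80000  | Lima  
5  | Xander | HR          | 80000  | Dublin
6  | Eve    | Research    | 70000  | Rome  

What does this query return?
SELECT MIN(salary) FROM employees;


Salaries: 100000, 90000, 50000, 80000, 80000, 70000
MIN = 50000

50000


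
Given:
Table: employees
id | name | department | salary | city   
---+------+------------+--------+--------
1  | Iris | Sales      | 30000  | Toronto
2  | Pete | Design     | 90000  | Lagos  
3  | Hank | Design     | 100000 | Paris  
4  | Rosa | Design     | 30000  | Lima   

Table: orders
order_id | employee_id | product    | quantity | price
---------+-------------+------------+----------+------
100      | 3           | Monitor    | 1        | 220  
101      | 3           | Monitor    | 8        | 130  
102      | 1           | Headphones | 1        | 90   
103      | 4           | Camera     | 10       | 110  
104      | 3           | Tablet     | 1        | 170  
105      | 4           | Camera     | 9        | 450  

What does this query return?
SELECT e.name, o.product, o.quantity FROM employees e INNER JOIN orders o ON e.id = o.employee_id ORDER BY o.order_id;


Joining employees.id = orders.employee_id:
  employee Hank (id=3) -> order Monitor
  employee Hank (id=3) -> order Monitor
  employee Iris (id=1) -> order Headphones
  employee Rosa (id=4) -> order Camera
  employee Hank (id=3) -> order Tablet
  employee Rosa (id=4) -> order Camera


6 rows:
Hank, Monitor, 1
Hank, Monitor, 8
Iris, Headphones, 1
Rosa, Camera, 10
Hank, Tablet, 1
Rosa, Camera, 9


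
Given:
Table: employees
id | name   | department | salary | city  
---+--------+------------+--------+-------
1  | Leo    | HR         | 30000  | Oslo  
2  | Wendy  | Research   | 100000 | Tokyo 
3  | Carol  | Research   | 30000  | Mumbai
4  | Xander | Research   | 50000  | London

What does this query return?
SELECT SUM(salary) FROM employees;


SUM(salary) = 30000 + 100000 + 30000 + 50000 = 210000

210000


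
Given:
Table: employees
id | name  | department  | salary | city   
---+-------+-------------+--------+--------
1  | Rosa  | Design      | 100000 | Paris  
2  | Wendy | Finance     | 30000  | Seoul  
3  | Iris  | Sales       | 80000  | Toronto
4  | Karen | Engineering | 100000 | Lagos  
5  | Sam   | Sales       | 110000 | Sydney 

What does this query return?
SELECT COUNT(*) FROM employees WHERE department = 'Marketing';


Counting rows where department = 'Marketing'


0


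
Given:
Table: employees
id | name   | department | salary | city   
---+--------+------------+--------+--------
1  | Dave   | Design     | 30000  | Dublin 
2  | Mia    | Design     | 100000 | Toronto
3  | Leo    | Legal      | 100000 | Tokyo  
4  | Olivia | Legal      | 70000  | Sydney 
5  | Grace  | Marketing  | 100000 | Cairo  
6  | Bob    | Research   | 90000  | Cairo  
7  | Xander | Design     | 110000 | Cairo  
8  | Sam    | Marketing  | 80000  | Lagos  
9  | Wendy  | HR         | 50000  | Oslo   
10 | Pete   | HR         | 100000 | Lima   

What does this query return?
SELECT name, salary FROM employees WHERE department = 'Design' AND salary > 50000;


Filtering: department = 'Design' AND salary > 50000
Matching: 2 rows

2 rows:
Mia, 100000
Xander, 110000


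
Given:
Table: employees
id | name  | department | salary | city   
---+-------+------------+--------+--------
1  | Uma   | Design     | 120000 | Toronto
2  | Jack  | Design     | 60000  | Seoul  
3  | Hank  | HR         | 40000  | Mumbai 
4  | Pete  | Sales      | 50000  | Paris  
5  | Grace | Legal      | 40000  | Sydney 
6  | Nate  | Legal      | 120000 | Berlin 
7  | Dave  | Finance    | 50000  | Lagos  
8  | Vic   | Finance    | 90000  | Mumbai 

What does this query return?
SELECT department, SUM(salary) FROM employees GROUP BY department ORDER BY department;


Summing salary within each department:
  Design: 120000 + 60000 = 180000
  Finance: 50000 + 90000 = 140000
  HR: 40000 = 40000
  Legal: 40000 + 120000 = 160000
  Sales: 50000 = 50000


5 groups:
Design, 180000
Finance, 140000
HR, 40000
Legal, 160000
Sales, 50000
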